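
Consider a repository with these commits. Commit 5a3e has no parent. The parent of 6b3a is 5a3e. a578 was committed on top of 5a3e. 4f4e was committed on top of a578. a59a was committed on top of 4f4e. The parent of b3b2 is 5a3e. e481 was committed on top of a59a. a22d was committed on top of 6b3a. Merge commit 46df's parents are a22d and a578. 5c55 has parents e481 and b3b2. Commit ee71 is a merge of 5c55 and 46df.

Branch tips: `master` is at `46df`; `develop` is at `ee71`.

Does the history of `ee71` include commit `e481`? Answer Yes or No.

Yes

Ancestors of ee71 (commits reachable by following parents): {46df, 4f4e, 5a3e, 5c55, 6b3a, a22d, a578, a59a, b3b2, e481, ee71}.
e481 is in that set, so it is an ancestor of ee71.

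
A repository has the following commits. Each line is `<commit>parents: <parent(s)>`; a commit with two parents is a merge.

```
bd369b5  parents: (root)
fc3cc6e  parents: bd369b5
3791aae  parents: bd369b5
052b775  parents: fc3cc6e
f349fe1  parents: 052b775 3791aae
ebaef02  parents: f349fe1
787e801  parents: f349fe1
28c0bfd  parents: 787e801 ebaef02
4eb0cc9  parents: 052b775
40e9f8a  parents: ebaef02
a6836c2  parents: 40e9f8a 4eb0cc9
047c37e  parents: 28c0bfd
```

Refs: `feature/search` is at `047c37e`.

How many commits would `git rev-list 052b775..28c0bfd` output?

5

Reachable from 28c0bfd: {052b775, 28c0bfd, 3791aae, 787e801, bd369b5, ebaef02, f349fe1, fc3cc6e}.
Reachable from 052b775: {052b775, bd369b5, fc3cc6e}.
In 28c0bfd's history but not 052b775's: {28c0bfd, 3791aae, 787e801, ebaef02, f349fe1} — 5 commits.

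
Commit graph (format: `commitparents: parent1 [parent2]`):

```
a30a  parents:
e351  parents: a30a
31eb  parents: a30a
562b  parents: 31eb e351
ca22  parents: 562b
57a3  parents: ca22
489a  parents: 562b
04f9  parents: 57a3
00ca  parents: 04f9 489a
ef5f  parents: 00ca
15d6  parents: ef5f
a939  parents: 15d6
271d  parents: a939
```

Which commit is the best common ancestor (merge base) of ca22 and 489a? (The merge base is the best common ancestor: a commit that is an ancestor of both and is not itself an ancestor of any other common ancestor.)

562b

Ancestors of ca22: {31eb, 562b, a30a, ca22, e351}.
Ancestors of 489a: {31eb, 489a, 562b, a30a, e351}.
Common ancestors: {31eb, 562b, a30a, e351}.
Among these, 562b is not an ancestor of any other common ancestor — it is the merge base.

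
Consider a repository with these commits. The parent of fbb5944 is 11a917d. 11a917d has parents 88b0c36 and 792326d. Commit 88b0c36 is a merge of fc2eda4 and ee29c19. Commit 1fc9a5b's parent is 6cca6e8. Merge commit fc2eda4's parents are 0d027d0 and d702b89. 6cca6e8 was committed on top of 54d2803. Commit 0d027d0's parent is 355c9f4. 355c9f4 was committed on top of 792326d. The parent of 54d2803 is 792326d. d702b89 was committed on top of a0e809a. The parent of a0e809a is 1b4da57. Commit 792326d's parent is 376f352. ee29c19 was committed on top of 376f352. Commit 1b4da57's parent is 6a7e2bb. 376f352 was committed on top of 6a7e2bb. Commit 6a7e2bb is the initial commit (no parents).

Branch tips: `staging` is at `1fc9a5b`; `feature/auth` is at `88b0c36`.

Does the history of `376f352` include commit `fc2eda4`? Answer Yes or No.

Ancestors of 376f352: {376f352, 6a7e2bb}.
fc2eda4 is not in that set, so it is not an ancestor of 376f352.

No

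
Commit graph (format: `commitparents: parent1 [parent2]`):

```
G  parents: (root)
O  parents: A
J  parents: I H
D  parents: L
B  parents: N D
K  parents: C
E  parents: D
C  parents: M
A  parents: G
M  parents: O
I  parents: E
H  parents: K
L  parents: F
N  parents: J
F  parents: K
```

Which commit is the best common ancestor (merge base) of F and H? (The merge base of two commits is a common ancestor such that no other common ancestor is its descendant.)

Ancestors of F: {A, C, F, G, K, M, O}.
Ancestors of H: {A, C, G, H, K, M, O}.
Common ancestors: {A, C, G, K, M, O}.
Among these, K is not an ancestor of any other common ancestor — it is the merge base.

K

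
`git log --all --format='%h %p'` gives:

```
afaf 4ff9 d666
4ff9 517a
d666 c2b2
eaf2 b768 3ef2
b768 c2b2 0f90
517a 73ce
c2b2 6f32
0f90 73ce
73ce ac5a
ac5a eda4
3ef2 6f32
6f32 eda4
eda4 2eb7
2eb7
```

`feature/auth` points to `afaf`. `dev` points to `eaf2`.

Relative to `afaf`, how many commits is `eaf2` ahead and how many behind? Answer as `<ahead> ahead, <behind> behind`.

4 ahead, 4 behind

Reachable from eaf2: {0f90, 2eb7, 3ef2, 6f32, 73ce, ac5a, b768, c2b2, eaf2, eda4}.
Reachable from afaf: {2eb7, 4ff9, 517a, 6f32, 73ce, ac5a, afaf, c2b2, d666, eda4}.
Only in eaf2's history (ahead): {0f90, 3ef2, b768, eaf2} — 4.
Only in afaf's history (behind): {4ff9, 517a, afaf, d666} — 4.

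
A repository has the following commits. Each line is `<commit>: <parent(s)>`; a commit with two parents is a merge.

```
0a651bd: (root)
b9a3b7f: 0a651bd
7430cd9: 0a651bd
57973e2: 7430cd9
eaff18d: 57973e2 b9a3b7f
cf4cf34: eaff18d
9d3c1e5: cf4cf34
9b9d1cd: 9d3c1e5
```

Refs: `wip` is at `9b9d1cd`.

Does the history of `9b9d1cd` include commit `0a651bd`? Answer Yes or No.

Yes

Ancestors of 9b9d1cd (commits reachable by following parents): {0a651bd, 57973e2, 7430cd9, 9b9d1cd, 9d3c1e5, b9a3b7f, cf4cf34, eaff18d}.
0a651bd is in that set, so it is an ancestor of 9b9d1cd.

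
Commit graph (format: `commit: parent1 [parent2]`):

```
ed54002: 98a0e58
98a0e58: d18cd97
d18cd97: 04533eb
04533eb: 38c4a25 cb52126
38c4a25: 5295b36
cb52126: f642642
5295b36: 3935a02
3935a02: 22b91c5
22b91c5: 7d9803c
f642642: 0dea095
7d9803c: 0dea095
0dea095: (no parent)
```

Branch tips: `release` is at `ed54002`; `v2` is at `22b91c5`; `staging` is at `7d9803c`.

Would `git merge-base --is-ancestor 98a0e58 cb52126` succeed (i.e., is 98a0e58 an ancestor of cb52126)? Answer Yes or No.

No

Ancestors of cb52126: {0dea095, cb52126, f642642}.
98a0e58 is not in that set, so it is not an ancestor of cb52126.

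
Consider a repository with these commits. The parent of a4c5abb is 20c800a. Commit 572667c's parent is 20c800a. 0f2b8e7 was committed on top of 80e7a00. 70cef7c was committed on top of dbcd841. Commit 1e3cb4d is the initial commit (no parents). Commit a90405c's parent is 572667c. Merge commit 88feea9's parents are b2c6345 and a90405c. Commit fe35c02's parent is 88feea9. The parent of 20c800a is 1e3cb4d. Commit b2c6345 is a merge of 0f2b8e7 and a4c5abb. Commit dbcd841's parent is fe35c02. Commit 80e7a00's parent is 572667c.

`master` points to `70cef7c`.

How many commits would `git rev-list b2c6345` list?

Walking parent pointers from b2c6345: reachable set = {0f2b8e7, 1e3cb4d, 20c800a, 572667c, 80e7a00, a4c5abb, b2c6345}.
That is 7 commits.

7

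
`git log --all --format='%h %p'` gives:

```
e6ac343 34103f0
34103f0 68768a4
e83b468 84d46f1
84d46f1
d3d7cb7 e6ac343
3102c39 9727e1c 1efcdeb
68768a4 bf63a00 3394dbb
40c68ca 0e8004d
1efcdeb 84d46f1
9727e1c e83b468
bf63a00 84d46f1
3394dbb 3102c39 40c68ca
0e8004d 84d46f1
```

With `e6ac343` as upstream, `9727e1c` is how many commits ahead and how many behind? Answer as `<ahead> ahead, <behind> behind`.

0 ahead, 9 behind

Reachable from 9727e1c: {84d46f1, 9727e1c, e83b468}.
Reachable from e6ac343: {0e8004d, 1efcdeb, 3102c39, 3394dbb, 34103f0, 40c68ca, 68768a4, 84d46f1, 9727e1c, bf63a00, e6ac343, e83b468}.
Only in 9727e1c's history (ahead): {} — 0.
Only in e6ac343's history (behind): {0e8004d, 1efcdeb, 3102c39, 3394dbb, 34103f0, 40c68ca, 68768a4, bf63a00, e6ac343} — 9.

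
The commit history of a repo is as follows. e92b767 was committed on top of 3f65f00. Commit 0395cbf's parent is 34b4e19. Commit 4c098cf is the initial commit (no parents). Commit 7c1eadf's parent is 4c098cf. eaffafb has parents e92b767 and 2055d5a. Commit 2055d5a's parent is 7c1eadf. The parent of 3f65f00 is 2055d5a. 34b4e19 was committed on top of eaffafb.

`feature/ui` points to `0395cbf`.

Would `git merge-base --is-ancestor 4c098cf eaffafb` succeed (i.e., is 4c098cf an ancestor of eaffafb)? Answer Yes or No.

Yes

Ancestors of eaffafb (commits reachable by following parents): {2055d5a, 3f65f00, 4c098cf, 7c1eadf, e92b767, eaffafb}.
4c098cf is in that set, so it is an ancestor of eaffafb.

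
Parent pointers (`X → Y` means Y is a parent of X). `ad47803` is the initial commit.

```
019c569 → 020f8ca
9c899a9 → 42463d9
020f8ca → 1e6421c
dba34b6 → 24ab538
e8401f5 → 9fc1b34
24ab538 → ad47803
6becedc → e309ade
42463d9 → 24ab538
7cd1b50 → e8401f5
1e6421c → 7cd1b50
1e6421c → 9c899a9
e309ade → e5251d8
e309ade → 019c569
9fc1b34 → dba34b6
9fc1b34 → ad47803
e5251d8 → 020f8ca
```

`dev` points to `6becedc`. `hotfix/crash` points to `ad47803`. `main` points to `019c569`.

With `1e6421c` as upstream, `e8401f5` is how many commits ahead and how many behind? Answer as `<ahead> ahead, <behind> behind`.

Reachable from e8401f5: {24ab538, 9fc1b34, ad47803, dba34b6, e8401f5}.
Reachable from 1e6421c: {1e6421c, 24ab538, 42463d9, 7cd1b50, 9c899a9, 9fc1b34, ad47803, dba34b6, e8401f5}.
Only in e8401f5's history (ahead): {} — 0.
Only in 1e6421c's history (behind): {1e6421c, 42463d9, 7cd1b50, 9c899a9} — 4.

0 ahead, 4 behind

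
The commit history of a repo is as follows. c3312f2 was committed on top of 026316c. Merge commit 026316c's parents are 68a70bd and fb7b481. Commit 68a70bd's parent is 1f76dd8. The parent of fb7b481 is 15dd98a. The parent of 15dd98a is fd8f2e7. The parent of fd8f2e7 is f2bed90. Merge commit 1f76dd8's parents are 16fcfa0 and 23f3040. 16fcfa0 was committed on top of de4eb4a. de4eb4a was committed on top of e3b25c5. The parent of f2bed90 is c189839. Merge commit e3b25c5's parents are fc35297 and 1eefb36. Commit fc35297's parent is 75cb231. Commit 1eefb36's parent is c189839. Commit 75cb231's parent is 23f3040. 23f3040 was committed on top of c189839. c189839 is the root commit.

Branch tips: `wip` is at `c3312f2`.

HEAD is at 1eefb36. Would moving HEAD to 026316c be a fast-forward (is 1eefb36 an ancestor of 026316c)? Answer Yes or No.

Yes

A fast-forward from 1eefb36 to 026316c is possible iff 1eefb36 is an ancestor of 026316c.
Ancestors of 026316c: {026316c, 15dd98a, 16fcfa0, 1eefb36, 1f76dd8, 23f3040, 68a70bd, 75cb231, c189839, de4eb4a, e3b25c5, f2bed90, fb7b481, fc35297, fd8f2e7}.
1eefb36 is among them, so fast-forward is possible.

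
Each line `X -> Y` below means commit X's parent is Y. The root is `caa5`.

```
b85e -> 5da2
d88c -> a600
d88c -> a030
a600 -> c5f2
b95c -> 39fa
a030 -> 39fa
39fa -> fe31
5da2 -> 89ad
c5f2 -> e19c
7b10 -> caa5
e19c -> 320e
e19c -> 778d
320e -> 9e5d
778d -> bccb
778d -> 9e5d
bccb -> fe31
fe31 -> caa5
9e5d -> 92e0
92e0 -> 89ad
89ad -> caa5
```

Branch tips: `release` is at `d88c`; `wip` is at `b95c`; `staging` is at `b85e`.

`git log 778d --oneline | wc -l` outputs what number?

7

Walking parent pointers from 778d: reachable set = {778d, 89ad, 92e0, 9e5d, bccb, caa5, fe31}.
That is 7 commits.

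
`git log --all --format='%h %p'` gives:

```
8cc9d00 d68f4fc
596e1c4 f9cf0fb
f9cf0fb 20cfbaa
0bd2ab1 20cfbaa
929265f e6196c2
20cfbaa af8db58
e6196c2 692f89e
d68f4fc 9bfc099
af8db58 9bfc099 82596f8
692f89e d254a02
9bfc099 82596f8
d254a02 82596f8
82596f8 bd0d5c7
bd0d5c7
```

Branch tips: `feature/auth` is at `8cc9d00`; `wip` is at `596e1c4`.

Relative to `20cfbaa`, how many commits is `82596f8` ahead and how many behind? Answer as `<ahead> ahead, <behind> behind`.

Reachable from 82596f8: {82596f8, bd0d5c7}.
Reachable from 20cfbaa: {20cfbaa, 82596f8, 9bfc099, af8db58, bd0d5c7}.
Only in 82596f8's history (ahead): {} — 0.
Only in 20cfbaa's history (behind): {20cfbaa, 9bfc099, af8db58} — 3.

0 ahead, 3 behind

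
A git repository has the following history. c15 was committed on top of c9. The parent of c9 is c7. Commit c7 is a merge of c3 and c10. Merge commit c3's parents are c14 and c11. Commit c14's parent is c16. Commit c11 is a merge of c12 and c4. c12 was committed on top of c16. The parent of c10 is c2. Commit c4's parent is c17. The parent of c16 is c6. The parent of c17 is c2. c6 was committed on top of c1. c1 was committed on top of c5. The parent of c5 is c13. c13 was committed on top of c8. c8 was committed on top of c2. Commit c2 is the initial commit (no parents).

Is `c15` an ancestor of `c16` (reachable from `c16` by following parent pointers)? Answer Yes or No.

Ancestors of c16: {c1, c13, c16, c2, c5, c6, c8}.
c15 is not in that set, so it is not an ancestor of c16.

No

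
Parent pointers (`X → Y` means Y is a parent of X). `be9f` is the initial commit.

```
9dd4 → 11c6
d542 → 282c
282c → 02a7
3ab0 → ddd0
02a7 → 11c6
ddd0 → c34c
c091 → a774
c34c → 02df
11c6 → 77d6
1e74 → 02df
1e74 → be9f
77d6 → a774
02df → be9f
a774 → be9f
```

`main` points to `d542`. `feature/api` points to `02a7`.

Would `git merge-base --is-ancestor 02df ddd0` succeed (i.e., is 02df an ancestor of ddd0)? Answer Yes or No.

Ancestors of ddd0 (commits reachable by following parents): {02df, be9f, c34c, ddd0}.
02df is in that set, so it is an ancestor of ddd0.

Yes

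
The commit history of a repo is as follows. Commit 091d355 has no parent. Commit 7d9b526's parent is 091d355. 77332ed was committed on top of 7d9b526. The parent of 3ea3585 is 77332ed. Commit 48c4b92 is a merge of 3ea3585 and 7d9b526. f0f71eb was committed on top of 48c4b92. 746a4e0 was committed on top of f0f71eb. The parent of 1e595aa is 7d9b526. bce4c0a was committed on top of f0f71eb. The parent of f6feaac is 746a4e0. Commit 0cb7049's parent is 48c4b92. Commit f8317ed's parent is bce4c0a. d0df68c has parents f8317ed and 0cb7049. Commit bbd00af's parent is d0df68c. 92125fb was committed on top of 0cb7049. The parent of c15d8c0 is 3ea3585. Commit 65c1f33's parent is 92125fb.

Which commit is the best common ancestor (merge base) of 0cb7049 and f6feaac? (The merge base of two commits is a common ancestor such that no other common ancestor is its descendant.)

48c4b92

Ancestors of 0cb7049: {091d355, 0cb7049, 3ea3585, 48c4b92, 77332ed, 7d9b526}.
Ancestors of f6feaac: {091d355, 3ea3585, 48c4b92, 746a4e0, 77332ed, 7d9b526, f0f71eb, f6feaac}.
Common ancestors: {091d355, 3ea3585, 48c4b92, 77332ed, 7d9b526}.
Among these, 48c4b92 is not an ancestor of any other common ancestor — it is the merge base.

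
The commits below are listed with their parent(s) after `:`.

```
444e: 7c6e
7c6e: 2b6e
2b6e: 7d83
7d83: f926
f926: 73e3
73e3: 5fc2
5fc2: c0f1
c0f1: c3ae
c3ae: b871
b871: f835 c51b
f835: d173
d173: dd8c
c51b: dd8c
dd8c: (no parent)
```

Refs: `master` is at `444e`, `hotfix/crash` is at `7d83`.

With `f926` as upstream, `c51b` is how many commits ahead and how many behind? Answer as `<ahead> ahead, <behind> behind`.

Reachable from c51b: {c51b, dd8c}.
Reachable from f926: {5fc2, 73e3, b871, c0f1, c3ae, c51b, d173, dd8c, f835, f926}.
Only in c51b's history (ahead): {} — 0.
Only in f926's history (behind): {5fc2, 73e3, b871, c0f1, c3ae, d173, f835, f926} — 8.

0 ahead, 8 behind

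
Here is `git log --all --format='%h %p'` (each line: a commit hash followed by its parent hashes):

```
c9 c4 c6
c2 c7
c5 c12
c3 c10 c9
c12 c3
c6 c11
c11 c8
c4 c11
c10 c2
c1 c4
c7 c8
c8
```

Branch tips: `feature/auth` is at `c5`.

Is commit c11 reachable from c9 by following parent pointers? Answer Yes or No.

Ancestors of c9 (commits reachable by following parents): {c11, c4, c6, c8, c9}.
c11 is in that set, so it is an ancestor of c9.

Yes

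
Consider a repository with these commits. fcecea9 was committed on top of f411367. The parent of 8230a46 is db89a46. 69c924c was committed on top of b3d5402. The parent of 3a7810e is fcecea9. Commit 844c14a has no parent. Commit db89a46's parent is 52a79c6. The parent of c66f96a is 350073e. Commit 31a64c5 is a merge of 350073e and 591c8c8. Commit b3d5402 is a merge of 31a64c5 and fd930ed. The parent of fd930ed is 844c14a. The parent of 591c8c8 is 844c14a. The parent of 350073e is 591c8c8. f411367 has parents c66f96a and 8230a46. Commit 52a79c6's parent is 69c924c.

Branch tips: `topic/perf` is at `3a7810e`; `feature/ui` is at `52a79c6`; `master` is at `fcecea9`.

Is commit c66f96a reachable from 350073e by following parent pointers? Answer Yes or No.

No

Ancestors of 350073e: {350073e, 591c8c8, 844c14a}.
c66f96a is not in that set, so it is not an ancestor of 350073e.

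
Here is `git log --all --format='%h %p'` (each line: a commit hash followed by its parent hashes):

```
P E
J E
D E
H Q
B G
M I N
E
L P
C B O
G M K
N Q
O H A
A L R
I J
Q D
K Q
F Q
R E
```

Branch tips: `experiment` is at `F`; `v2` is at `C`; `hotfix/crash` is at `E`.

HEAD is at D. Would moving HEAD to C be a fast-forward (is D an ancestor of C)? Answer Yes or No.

Yes

A fast-forward from D to C is possible iff D is an ancestor of C.
Ancestors of C: {A, B, C, D, E, G, H, I, J, K, L, M, N, O, P, Q, R}.
D is among them, so fast-forward is possible.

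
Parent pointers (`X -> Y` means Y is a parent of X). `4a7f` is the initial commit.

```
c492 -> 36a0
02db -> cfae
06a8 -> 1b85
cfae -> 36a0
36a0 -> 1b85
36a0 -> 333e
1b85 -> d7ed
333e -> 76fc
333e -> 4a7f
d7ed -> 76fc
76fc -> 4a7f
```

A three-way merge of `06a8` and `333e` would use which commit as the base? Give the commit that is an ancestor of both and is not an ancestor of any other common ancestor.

76fc

Ancestors of 06a8: {06a8, 1b85, 4a7f, 76fc, d7ed}.
Ancestors of 333e: {333e, 4a7f, 76fc}.
Common ancestors: {4a7f, 76fc}.
Among these, 76fc is not an ancestor of any other common ancestor — it is the merge base.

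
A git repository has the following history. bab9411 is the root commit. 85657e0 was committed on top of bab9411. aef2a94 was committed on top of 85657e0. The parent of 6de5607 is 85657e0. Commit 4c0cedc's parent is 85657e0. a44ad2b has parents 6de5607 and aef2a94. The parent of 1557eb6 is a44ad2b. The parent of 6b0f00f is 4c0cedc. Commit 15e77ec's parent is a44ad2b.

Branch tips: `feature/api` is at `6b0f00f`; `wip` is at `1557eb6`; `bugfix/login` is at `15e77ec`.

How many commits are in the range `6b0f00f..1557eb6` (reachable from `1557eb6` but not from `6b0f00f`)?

4

Reachable from 1557eb6: {1557eb6, 6de5607, 85657e0, a44ad2b, aef2a94, bab9411}.
Reachable from 6b0f00f: {4c0cedc, 6b0f00f, 85657e0, bab9411}.
In 1557eb6's history but not 6b0f00f's: {1557eb6, 6de5607, a44ad2b, aef2a94} — 4 commits.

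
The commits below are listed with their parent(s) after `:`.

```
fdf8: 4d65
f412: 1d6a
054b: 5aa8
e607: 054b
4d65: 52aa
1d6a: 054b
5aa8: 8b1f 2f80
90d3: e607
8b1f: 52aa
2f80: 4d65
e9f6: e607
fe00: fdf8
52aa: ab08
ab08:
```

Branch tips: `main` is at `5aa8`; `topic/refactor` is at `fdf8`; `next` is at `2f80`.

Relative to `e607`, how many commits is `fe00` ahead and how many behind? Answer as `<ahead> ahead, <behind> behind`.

2 ahead, 5 behind

Reachable from fe00: {4d65, 52aa, ab08, fdf8, fe00}.
Reachable from e607: {054b, 2f80, 4d65, 52aa, 5aa8, 8b1f, ab08, e607}.
Only in fe00's history (ahead): {fdf8, fe00} — 2.
Only in e607's history (behind): {054b, 2f80, 5aa8, 8b1f, e607} — 5.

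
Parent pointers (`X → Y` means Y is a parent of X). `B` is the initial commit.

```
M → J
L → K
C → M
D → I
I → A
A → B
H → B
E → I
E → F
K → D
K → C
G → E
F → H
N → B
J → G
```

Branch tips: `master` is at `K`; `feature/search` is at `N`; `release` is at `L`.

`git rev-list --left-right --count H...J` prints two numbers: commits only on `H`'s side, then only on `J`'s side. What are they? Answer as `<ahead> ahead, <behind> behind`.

Reachable from H: {B, H}.
Reachable from J: {A, B, E, F, G, H, I, J}.
Only in H's history (ahead): {} — 0.
Only in J's history (behind): {A, E, F, G, I, J} — 6.

0 ahead, 6 behind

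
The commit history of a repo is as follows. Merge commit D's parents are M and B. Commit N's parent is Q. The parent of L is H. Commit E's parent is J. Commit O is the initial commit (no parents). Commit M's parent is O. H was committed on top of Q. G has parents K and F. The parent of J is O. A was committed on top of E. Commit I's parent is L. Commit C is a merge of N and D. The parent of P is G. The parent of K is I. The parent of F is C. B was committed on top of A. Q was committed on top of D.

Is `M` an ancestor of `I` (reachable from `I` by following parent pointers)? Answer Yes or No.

Ancestors of I (commits reachable by following parents): {A, B, D, E, H, I, J, L, M, O, Q}.
M is in that set, so it is an ancestor of I.

Yes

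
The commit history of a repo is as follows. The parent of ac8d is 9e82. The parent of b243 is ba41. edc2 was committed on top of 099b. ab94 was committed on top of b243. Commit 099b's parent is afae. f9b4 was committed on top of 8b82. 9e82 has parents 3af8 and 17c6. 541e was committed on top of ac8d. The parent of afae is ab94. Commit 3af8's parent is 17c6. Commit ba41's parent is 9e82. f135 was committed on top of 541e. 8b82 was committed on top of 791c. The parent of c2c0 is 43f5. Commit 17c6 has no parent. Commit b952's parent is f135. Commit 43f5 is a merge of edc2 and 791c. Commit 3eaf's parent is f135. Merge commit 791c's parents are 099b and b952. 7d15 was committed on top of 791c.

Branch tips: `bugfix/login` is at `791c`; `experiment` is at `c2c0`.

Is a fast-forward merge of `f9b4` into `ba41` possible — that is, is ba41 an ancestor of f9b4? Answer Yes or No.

Yes

A fast-forward from ba41 to f9b4 is possible iff ba41 is an ancestor of f9b4.
Ancestors of f9b4: {099b, 17c6, 3af8, 541e, 791c, 8b82, 9e82, ab94, ac8d, afae, b243, b952, ba41, f135, f9b4}.
ba41 is among them, so fast-forward is possible.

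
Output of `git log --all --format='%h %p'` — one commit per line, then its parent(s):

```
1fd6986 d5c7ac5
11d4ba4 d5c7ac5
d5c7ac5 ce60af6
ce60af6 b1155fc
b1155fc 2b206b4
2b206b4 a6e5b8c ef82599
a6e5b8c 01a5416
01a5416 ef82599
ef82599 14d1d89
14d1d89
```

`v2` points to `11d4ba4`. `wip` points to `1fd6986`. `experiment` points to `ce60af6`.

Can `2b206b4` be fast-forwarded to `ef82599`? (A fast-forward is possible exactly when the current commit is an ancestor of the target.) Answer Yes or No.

A fast-forward from 2b206b4 to ef82599 is possible iff 2b206b4 is an ancestor of ef82599.
Ancestors of ef82599: {14d1d89, ef82599}.
2b206b4 is not among them, so fast-forward is not possible.

No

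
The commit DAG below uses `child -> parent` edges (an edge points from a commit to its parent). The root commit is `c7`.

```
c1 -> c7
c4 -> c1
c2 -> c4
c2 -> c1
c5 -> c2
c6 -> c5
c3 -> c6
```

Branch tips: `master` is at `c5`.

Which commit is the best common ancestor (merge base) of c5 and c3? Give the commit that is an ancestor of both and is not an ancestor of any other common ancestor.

Ancestors of c5: {c1, c2, c4, c5, c7}.
Ancestors of c3: {c1, c2, c3, c4, c5, c6, c7}.
Common ancestors: {c1, c2, c4, c5, c7}.
Among these, c5 is not an ancestor of any other common ancestor — it is the merge base.

c5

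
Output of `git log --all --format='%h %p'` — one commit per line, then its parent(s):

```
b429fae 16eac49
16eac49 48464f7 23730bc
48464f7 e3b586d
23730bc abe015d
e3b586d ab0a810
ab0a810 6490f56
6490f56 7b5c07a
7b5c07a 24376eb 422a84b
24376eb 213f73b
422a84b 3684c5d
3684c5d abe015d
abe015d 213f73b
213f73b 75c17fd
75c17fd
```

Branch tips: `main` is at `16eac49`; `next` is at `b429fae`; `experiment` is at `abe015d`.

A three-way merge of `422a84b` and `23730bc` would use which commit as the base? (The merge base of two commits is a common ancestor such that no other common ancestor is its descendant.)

Ancestors of 422a84b: {213f73b, 3684c5d, 422a84b, 75c17fd, abe015d}.
Ancestors of 23730bc: {213f73b, 23730bc, 75c17fd, abe015d}.
Common ancestors: {213f73b, 75c17fd, abe015d}.
Among these, abe015d is not an ancestor of any other common ancestor — it is the merge base.

abe015d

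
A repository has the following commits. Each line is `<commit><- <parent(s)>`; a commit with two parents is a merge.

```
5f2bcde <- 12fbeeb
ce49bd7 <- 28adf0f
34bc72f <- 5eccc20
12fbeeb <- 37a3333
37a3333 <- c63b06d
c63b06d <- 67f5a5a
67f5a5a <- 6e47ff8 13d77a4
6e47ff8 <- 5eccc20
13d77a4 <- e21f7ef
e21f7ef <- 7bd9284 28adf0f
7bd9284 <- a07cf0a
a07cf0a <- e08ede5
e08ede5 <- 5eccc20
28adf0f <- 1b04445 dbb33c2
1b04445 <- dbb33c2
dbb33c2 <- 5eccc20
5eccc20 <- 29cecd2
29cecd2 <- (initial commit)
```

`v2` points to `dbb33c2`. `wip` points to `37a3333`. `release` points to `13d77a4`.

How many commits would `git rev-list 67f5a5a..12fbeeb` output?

3

Reachable from 12fbeeb: {12fbeeb, 13d77a4, 1b04445, 28adf0f, 29cecd2, 37a3333, 5eccc20, 67f5a5a, 6e47ff8, 7bd9284, a07cf0a, c63b06d, dbb33c2, e08ede5, e21f7ef}.
Reachable from 67f5a5a: {13d77a4, 1b04445, 28adf0f, 29cecd2, 5eccc20, 67f5a5a, 6e47ff8, 7bd9284, a07cf0a, dbb33c2, e08ede5, e21f7ef}.
In 12fbeeb's history but not 67f5a5a's: {12fbeeb, 37a3333, c63b06d} — 3 commits.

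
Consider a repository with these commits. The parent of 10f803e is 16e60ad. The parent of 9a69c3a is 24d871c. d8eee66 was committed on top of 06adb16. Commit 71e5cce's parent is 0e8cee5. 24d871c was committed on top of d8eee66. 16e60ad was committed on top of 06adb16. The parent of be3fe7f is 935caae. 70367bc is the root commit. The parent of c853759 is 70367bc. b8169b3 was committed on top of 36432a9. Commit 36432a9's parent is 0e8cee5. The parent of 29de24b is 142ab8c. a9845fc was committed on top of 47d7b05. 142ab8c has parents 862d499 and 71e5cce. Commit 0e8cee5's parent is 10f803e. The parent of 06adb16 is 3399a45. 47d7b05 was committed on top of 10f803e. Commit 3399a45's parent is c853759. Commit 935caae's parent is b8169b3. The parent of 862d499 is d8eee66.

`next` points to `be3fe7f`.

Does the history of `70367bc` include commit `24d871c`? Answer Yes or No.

No

Ancestors of 70367bc: {70367bc}.
24d871c is not in that set, so it is not an ancestor of 70367bc.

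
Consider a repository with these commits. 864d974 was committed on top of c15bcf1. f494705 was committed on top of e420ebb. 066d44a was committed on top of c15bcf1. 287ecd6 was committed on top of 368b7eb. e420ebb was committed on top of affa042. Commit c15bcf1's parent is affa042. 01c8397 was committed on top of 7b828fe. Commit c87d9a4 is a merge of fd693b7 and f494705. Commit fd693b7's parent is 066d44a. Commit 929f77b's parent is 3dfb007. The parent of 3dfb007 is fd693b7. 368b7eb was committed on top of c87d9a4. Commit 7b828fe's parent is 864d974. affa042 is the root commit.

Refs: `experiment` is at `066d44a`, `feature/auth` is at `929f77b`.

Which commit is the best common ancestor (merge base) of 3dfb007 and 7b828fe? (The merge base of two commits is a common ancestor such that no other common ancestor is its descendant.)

c15bcf1

Ancestors of 3dfb007: {066d44a, 3dfb007, affa042, c15bcf1, fd693b7}.
Ancestors of 7b828fe: {7b828fe, 864d974, affa042, c15bcf1}.
Common ancestors: {affa042, c15bcf1}.
Among these, c15bcf1 is not an ancestor of any other common ancestor — it is the merge base.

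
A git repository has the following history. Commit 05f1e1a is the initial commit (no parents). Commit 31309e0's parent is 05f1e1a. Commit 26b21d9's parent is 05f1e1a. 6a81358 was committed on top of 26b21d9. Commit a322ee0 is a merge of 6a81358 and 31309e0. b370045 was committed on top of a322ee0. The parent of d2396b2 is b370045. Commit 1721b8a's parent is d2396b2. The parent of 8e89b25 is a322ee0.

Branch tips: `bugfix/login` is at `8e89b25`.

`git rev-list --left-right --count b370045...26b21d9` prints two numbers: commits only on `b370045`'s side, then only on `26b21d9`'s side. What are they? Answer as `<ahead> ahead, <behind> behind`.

Reachable from b370045: {05f1e1a, 26b21d9, 31309e0, 6a81358, a322ee0, b370045}.
Reachable from 26b21d9: {05f1e1a, 26b21d9}.
Only in b370045's history (ahead): {31309e0, 6a81358, a322ee0, b370045} — 4.
Only in 26b21d9's history (behind): {} — 0.

4 ahead, 0 behind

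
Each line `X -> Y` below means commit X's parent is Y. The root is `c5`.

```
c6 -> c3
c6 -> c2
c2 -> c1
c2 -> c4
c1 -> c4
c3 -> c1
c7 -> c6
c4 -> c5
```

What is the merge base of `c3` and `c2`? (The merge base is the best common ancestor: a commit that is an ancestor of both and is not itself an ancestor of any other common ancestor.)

Ancestors of c3: {c1, c3, c4, c5}.
Ancestors of c2: {c1, c2, c4, c5}.
Common ancestors: {c1, c4, c5}.
Among these, c1 is not an ancestor of any other common ancestor — it is the merge base.

c1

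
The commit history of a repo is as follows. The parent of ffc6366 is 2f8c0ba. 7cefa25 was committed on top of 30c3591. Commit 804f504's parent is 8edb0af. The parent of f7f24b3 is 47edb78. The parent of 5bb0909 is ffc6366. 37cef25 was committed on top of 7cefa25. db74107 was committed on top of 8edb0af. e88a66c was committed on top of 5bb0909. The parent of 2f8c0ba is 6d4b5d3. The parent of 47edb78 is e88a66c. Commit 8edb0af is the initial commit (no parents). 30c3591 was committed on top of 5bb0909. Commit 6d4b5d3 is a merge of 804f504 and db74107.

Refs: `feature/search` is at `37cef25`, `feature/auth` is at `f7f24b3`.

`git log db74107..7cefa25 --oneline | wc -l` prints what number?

7

Reachable from 7cefa25: {2f8c0ba, 30c3591, 5bb0909, 6d4b5d3, 7cefa25, 804f504, 8edb0af, db74107, ffc6366}.
Reachable from db74107: {8edb0af, db74107}.
In 7cefa25's history but not db74107's: {2f8c0ba, 30c3591, 5bb0909, 6d4b5d3, 7cefa25, 804f504, ffc6366} — 7 commits.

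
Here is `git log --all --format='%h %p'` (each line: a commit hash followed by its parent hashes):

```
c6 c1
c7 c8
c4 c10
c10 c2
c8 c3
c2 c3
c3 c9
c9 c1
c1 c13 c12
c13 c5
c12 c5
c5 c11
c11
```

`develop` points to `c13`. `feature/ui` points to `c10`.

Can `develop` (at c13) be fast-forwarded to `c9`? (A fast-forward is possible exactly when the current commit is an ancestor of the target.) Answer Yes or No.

A fast-forward from c13 to c9 is possible iff c13 is an ancestor of c9.
Ancestors of c9: {c1, c11, c12, c13, c5, c9}.
c13 is among them, so fast-forward is possible.

Yes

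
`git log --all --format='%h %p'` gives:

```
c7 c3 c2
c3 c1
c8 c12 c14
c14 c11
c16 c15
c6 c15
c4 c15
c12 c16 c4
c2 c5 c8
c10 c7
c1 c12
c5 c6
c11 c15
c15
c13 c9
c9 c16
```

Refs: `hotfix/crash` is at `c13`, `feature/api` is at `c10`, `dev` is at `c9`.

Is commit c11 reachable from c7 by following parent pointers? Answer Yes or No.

Ancestors of c7 (commits reachable by following parents): {c1, c11, c12, c14, c15, c16, c2, c3, c4, c5, c6, c7, c8}.
c11 is in that set, so it is an ancestor of c7.

Yes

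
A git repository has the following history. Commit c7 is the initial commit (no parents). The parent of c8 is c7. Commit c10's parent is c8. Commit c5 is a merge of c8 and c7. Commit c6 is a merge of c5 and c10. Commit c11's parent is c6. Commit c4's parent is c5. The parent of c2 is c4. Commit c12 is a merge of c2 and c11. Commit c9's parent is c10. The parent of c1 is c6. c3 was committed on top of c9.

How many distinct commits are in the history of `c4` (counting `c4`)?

4

Walking parent pointers from c4: reachable set = {c4, c5, c7, c8}.
That is 4 commits.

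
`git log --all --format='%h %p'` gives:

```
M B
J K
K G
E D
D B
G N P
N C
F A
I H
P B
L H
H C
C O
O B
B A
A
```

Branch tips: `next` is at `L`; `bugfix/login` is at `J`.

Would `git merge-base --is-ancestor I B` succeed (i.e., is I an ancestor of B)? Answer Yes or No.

Ancestors of B: {A, B}.
I is not in that set, so it is not an ancestor of B.

No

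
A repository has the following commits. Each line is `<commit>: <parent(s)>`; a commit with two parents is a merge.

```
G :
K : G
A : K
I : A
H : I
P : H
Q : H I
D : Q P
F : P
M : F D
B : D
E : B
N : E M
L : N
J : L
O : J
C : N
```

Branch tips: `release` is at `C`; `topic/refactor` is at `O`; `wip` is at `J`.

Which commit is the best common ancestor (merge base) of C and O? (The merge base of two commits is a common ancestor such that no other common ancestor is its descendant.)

Ancestors of C: {A, B, C, D, E, F, G, H, I, K, M, N, P, Q}.
Ancestors of O: {A, B, D, E, F, G, H, I, J, K, L, M, N, O, P, Q}.
Common ancestors: {A, B, D, E, F, G, H, I, K, M, N, P, Q}.
Among these, N is not an ancestor of any other common ancestor — it is the merge base.

N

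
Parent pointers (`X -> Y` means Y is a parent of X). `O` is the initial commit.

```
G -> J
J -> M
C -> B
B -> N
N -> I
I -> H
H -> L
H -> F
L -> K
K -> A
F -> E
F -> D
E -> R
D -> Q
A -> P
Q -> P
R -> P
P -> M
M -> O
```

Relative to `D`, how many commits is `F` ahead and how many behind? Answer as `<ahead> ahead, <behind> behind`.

Reachable from F: {D, E, F, M, O, P, Q, R}.
Reachable from D: {D, M, O, P, Q}.
Only in F's history (ahead): {E, F, R} — 3.
Only in D's history (behind): {} — 0.

3 ahead, 0 behind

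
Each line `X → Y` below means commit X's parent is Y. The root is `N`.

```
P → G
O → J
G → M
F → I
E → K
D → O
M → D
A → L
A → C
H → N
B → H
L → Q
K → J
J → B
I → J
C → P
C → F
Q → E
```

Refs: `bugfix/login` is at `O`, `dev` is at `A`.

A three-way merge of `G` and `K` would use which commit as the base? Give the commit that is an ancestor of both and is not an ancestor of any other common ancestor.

J

Ancestors of G: {B, D, G, H, J, M, N, O}.
Ancestors of K: {B, H, J, K, N}.
Common ancestors: {B, H, J, N}.
Among these, J is not an ancestor of any other common ancestor — it is the merge base.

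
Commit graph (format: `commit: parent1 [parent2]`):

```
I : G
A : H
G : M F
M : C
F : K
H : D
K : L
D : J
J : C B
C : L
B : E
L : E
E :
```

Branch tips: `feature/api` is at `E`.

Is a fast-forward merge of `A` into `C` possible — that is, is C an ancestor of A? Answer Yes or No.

A fast-forward from C to A is possible iff C is an ancestor of A.
Ancestors of A: {A, B, C, D, E, H, J, L}.
C is among them, so fast-forward is possible.

Yes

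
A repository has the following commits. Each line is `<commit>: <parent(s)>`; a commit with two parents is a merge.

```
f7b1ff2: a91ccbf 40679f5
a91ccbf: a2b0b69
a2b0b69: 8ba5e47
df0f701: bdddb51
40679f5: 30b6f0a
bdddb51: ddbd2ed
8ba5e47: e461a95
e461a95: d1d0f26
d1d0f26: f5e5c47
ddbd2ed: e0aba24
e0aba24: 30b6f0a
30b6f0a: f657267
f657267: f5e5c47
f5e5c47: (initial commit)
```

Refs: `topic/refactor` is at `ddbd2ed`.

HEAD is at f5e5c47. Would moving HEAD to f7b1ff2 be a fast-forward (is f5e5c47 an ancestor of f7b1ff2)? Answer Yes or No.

A fast-forward from f5e5c47 to f7b1ff2 is possible iff f5e5c47 is an ancestor of f7b1ff2.
Ancestors of f7b1ff2: {30b6f0a, 40679f5, 8ba5e47, a2b0b69, a91ccbf, d1d0f26, e461a95, f5e5c47, f657267, f7b1ff2}.
f5e5c47 is among them, so fast-forward is possible.

Yes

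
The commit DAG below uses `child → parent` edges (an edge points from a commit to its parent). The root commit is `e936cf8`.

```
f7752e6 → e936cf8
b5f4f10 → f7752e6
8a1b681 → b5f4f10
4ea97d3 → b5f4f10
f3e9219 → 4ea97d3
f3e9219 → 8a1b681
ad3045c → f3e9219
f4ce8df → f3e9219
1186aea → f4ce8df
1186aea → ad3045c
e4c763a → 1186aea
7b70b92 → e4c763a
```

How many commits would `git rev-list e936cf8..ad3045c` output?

6

Reachable from ad3045c: {4ea97d3, 8a1b681, ad3045c, b5f4f10, e936cf8, f3e9219, f7752e6}.
Reachable from e936cf8: {e936cf8}.
In ad3045c's history but not e936cf8's: {4ea97d3, 8a1b681, ad3045c, b5f4f10, f3e9219, f7752e6} — 6 commits.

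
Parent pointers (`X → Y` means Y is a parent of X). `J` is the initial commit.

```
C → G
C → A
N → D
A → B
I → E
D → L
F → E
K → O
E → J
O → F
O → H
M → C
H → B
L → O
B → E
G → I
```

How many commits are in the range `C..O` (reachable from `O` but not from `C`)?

3

Reachable from O: {B, E, F, H, J, O}.
Reachable from C: {A, B, C, E, G, I, J}.
In O's history but not C's: {F, H, O} — 3 commits.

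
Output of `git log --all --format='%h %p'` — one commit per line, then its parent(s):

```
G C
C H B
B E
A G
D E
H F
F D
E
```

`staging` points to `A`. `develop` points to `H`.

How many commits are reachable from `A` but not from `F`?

5

Reachable from A: {A, B, C, D, E, F, G, H}.
Reachable from F: {D, E, F}.
In A's history but not F's: {A, B, C, G, H} — 5 commits.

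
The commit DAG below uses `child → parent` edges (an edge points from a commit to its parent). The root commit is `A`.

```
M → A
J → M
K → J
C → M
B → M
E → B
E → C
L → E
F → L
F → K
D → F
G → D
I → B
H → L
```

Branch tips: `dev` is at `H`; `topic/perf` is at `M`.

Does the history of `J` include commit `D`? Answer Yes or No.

Ancestors of J: {A, J, M}.
D is not in that set, so it is not an ancestor of J.

No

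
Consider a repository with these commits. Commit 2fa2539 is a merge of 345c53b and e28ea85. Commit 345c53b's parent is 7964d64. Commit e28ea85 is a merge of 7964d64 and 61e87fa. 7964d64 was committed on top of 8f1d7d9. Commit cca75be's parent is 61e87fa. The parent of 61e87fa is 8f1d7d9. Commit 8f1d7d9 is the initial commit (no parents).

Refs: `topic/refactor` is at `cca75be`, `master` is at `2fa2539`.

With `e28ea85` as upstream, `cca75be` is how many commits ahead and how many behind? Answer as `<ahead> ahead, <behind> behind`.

1 ahead, 2 behind

Reachable from cca75be: {61e87fa, 8f1d7d9, cca75be}.
Reachable from e28ea85: {61e87fa, 7964d64, 8f1d7d9, e28ea85}.
Only in cca75be's history (ahead): {cca75be} — 1.
Only in e28ea85's history (behind): {7964d64, e28ea85} — 2.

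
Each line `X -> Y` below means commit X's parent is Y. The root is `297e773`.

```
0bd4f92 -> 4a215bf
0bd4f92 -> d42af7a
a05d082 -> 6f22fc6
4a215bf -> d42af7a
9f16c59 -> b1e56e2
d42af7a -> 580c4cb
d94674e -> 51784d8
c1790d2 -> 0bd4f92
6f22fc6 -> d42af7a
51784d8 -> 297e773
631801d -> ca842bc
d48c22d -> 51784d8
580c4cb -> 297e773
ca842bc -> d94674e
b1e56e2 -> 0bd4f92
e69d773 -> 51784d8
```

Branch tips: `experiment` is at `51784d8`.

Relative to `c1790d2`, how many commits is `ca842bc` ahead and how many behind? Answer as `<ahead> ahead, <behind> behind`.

Reachable from ca842bc: {297e773, 51784d8, ca842bc, d94674e}.
Reachable from c1790d2: {0bd4f92, 297e773, 4a215bf, 580c4cb, c1790d2, d42af7a}.
Only in ca842bc's history (ahead): {51784d8, ca842bc, d94674e} — 3.
Only in c1790d2's history (behind): {0bd4f92, 4a215bf, 580c4cb, c1790d2, d42af7a} — 5.

3 ahead, 5 behind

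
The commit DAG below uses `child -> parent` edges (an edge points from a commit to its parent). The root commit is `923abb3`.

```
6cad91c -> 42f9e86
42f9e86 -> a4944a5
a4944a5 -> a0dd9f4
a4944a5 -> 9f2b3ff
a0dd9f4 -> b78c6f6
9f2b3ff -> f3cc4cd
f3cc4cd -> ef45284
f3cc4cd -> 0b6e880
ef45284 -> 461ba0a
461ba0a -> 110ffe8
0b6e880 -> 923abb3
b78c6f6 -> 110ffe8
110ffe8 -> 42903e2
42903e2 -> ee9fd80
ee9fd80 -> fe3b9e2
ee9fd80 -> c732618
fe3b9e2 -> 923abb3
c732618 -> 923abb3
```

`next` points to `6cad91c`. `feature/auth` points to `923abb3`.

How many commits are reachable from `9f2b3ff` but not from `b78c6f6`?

5

Reachable from 9f2b3ff: {0b6e880, 110ffe8, 42903e2, 461ba0a, 923abb3, 9f2b3ff, c732618, ee9fd80, ef45284, f3cc4cd, fe3b9e2}.
Reachable from b78c6f6: {110ffe8, 42903e2, 923abb3, b78c6f6, c732618, ee9fd80, fe3b9e2}.
In 9f2b3ff's history but not b78c6f6's: {0b6e880, 461ba0a, 9f2b3ff, ef45284, f3cc4cd} — 5 commits.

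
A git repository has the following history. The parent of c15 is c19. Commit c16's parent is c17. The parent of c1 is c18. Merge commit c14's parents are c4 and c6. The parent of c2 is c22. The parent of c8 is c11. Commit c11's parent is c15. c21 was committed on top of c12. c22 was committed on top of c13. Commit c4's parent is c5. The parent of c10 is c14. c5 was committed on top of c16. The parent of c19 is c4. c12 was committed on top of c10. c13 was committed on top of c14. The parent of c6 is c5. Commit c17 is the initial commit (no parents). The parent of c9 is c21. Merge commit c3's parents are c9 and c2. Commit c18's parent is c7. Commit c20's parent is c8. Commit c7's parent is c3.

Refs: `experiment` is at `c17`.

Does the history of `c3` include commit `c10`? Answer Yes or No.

Yes

Ancestors of c3 (commits reachable by following parents): {c10, c12, c13, c14, c16, c17, c2, c21, c22, c3, c4, c5, c6, c9}.
c10 is in that set, so it is an ancestor of c3.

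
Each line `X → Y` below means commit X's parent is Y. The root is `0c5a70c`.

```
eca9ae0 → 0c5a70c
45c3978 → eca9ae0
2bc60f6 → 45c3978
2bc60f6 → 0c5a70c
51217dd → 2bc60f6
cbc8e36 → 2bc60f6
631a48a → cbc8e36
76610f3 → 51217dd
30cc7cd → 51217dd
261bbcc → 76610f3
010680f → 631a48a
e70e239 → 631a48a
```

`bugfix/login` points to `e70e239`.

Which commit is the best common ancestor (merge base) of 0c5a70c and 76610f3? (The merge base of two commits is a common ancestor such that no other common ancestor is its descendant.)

Ancestors of 0c5a70c: {0c5a70c}.
Ancestors of 76610f3: {0c5a70c, 2bc60f6, 45c3978, 51217dd, 76610f3, eca9ae0}.
Common ancestors: {0c5a70c}.
The only common ancestor is 0c5a70c, so it is the merge base.

0c5a70c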